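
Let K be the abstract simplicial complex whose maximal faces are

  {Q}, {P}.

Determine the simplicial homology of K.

H_0 ≅ Z^2.

Order the vertices as P < Q. Listing each simplex with vertices in this order, K has dimension 0 with simplices:

  0-simplices (2): P, Q

giving chain groups C_0 ≅ Z^2.

From H_k ≅ ker(∂_k) / im(∂_{k+1}) we obtain:

  H_0: rank C_0 − rank ∂_1 = 2 − 0 = 2, and there is no ∂_1, so H_0 ≅ Z^2.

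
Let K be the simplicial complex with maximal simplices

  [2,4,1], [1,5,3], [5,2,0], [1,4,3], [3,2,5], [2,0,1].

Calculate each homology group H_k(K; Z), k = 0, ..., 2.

H_0 = Z,  H_1 = Z,  H_2 = 0.

Order the vertices as 0 < 1 < 2 < 3 < 4 < 5. Listing each simplex with vertices in this order, K has dimension 2 with simplices:

  0-simplices (6): [0], [1], [2], [3], [4], [5]
  1-simplices (12): [0,1], [0,2], [0,5], [1,2], [1,3], [1,4], [1,5], [2,3], [2,4], [2,5], [3,4], [3,5]
  2-simplices (6): [0,1,2], [0,2,5], [1,2,4], [1,3,4], [1,3,5], [2,3,5]

Hence C_0 ≅ Z^6, C_1 ≅ Z^12, C_2 ≅ Z^6.

Boundary ∂_1: C_1 → C_0 maps an edge to its endpoints' difference, ∂[p,q] = q − p.
As a 6×12 matrix over Z this has rank 5, with invariant factors (1,1,1,1,1).

∂_2: C_2 → C_1 maps a triangle to the signed sum of its edges. For instance
  ∂[2,3,5] = [3,5] − [2,5] + [2,3],
  ∂[1,2,4] = [2,4] − [1,4] + [1,2].
This gives a 12×6 integer matrix of rank 6; reducing to Smith normal form yields diagonal entries (1,1,1,1,1,1).

Now H_k = ker ∂_k / im ∂_{k+1}, so:

  H_0: rank C_0 − rank ∂_1 = 6 − 5 = 1, and the invariant factors of ∂_1 are all 1, so H_0 ≅ Z.
  H_1: rank ker ∂_1 − rank ∂_2 = (12 − 5) − 6 = 1, and the invariant factors of ∂_2 are all 1, so H_1 ≅ Z.
  H_2: rank ker ∂_2 − rank ∂_3 = (6 − 6) − 0 = 0, and there is no ∂_3, so H_2 ≅ 0.

(K is a triangulation of the cylinder S^1 x I.)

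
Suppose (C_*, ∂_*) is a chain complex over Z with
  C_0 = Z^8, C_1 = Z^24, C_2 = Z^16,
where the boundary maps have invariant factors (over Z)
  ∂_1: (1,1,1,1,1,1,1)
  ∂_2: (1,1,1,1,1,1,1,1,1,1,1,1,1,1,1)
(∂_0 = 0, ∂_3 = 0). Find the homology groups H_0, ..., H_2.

H_0: b_0 = 8 − 0 − 7 = 1; torsion from ∂_1 factors > 1: none. So H_0 = Z.
H_1: b_1 = 24 − 7 − 15 = 2; torsion from ∂_2 factors > 1: none. So H_1 = Z^2.
H_2: b_2 = 16 − 15 − 0 = 1; torsion from ∂_3 factors > 1: none. So H_2 = Z.

H_0 = Z,  H_1 = Z^2,  H_2 = Z.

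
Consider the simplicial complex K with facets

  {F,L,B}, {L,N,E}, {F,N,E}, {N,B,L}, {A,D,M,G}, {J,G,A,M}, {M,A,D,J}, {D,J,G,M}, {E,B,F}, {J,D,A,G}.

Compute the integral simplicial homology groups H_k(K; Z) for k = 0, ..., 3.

Fix the vertex order A < B < D < E < F < G < J < L < M < N and write every simplex with vertices in increasing order. Then dim K = 3 and the simplices of K are:

  0-simplices (10): A, B, D, E, F, G, J, L, M, N
  1-simplices (20): AD, AG, AJ, AM, BE, BF, BL, BN, DG, DJ, DM, EF, EL, EN, FL, FN, GJ, GM, JM, LN
  2-simplices (15): ADG, ADJ, ADM, AGJ, AGM, AJM, BEF, BFL, BLN, DGJ, DGM, DJM, EFN, ELN, GJM
  3-simplices (5): ADGJ, ADGM, ADJM, AGJM, DGJM

so the chain groups are C_0 ≅ Z^10, C_1 ≅ Z^20, C_2 ≅ Z^15, C_3 ≅ Z^5.

The boundary map ∂_1: C_1 → C_0 sends each edge [p,q] (with p < q) to q − p. For instance
  ∂GM = M − G.
The resulting 10×20 matrix has rank 8, and its Smith normal form has invariant factors (1,1,1,1,1,1,1,1).

∂_2: C_2 → C_1 sends each 2-simplex [p,q,r] to [q,r] − [p,r] + [p,q]. For instance
  ∂DJM = JM − DM + DJ,
  ∂DGJ = GJ − DJ + DG.
This gives a 20×15 integer matrix of rank 11; reducing to Smith normal form yields diagonal entries (1,1,1,1,1,1,1,1,1,1,1).

Boundary ∂_3: C_3 → C_2 sends each 3-simplex σ to the alternating sum Σ_i (−1)^i (σ with its i-th vertex removed). For instance
  ∂ADGM = DGM − AGM + ADM − ADG,
  ∂DGJM = GJM − DJM + DGM − DGJ.
As a 15×5 matrix over Z this has rank 4, with invariant factors (1,1,1,1).

Computing H_k = (kernel of ∂_k) / (image of ∂_{k+1}):

  H_0: rank C_0 − rank ∂_1 = 10 − 8 = 2, and the invariant factors of ∂_1 are all 1, so H_0 = Z^2.
  H_1: rank ker ∂_1 − rank ∂_2 = (20 − 8) − 11 = 1, and the invariant factors of ∂_2 are all 1, so H_1 = Z.
  H_2: rank ker ∂_2 − rank ∂_3 = (15 − 11) − 4 = 0, and the invariant factors of ∂_3 are all 1, so H_2 = 0.
  H_3: rank ker ∂_3 − rank ∂_4 = (5 − 4) − 0 = 1, and there is no ∂_4, so H_3 = Z.

As a check, the Euler characteristic is 10 − 20 + 15 − 5 = 0, which agrees with 2 − 1 + 0 − 1 = 0.

H_0 ≅ Z^2,  H_1 ≅ Z,  H_2 = 0,  H_3 ≅ Z.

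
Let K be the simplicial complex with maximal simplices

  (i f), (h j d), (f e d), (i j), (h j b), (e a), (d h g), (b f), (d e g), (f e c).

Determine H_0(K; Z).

K has 10 vertices, 17 edges, 6 triangles.
rank ∂_0 = 0, rank ∂_1 = 9 ⇒ b_0 = 10 − 0 − 9 = 1; all invariant factors of ∂_1 are 1 so no torsion. So H_0 = Z.

H_0 ≅ Z.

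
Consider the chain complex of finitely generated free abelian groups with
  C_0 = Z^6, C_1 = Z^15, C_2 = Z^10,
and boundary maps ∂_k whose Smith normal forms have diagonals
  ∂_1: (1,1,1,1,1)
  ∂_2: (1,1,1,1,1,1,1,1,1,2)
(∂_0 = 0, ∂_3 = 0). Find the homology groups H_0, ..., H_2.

H_0 ≅ Z,  H_1 ≅ Z/2Z,  H_2 = 0.

H_0: b_0 = 6 − 0 − 5 = 1; torsion from ∂_1 factors > 1: none. So H_0 ≅ Z.
H_1: b_1 = 15 − 5 − 10 = 0; torsion from ∂_2 factors > 1: [2]. So H_1 ≅ Z/2Z.
H_2: b_2 = 10 − 10 − 0 = 0; torsion from ∂_3 factors > 1: none. So H_2 ≅ 0.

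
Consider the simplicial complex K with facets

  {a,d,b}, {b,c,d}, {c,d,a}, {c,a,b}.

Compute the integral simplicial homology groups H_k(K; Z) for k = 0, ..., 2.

H_0 = Z,  H_1 = 0,  H_2 = Z.

Order the vertices as a < b < c < d. Listing each simplex with vertices in this order, K has dimension 2 with simplices:

  0-simplices (4): a, b, c, d
  1-simplices (6): ab, ac, ad, bc, bd, cd
  2-simplices (4): abc, abd, acd, bcd

so the chain groups are C_0 ≅ Z^4, C_1 ≅ Z^6, C_2 ≅ Z^4.

The boundary map ∂_1: C_1 → C_0 sends each edge [p,q] (with p < q) to q − p.
This gives a 4×6 integer matrix of rank 3; reducing to Smith normal form yields diagonal entries (1,1,1).

∂_2: C_2 → C_1 maps a triangle to the signed sum of its edges. For instance
  ∂bcd = cd − bd + bc,
  ∂acd = cd − ad + ac.
As a 6×4 matrix over Z this has rank 3, with invariant factors (1,1,1).

Computing H_k = (kernel of ∂_k) / (image of ∂_{k+1}):

  H_0: rank C_0 − rank ∂_1 = 4 − 3 = 1, and the invariant factors of ∂_1 are all 1, so H_0 ≅ Z.
  H_1: rank ker ∂_1 − rank ∂_2 = (6 − 3) − 3 = 0, and the invariant factors of ∂_2 are all 1, so H_1 ≅ 0.
  H_2: rank ker ∂_2 − rank ∂_3 = (4 − 3) − 0 = 1, and there is no ∂_3, so H_2 ≅ Z.

(K is a triangulation of the 2-sphere S^2.)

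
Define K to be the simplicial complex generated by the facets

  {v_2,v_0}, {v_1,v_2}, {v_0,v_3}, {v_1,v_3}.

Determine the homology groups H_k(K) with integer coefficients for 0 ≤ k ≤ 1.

H_0 = Z,  H_1 = Z.

Take the total order v_0 < v_1 < v_2 < v_3 on the vertex set. Then K (dimension 1) consists of the simplices:

  0-simplices (4): [v_0], [v_1], [v_2], [v_3]
  1-simplices (4): [v_0,v_2], [v_0,v_3], [v_1,v_2], [v_1,v_3]

giving chain groups C_0 ≅ Z^4, C_1 ≅ Z^4.

The boundary map ∂_1: C_1 → C_0 sends each edge [p,q] (with p < q) to q − p.
This gives a 4×4 integer matrix of rank 3; reducing to Smith normal form yields diagonal entries (1,1,1).

From H_k ≅ ker(∂_k) / im(∂_{k+1}) we obtain:

  H_0: rank C_0 − rank ∂_1 = 4 − 3 = 1, and the invariant factors of ∂_1 are all 1, so H_0 = Z.
  H_1: rank ker ∂_1 − rank ∂_2 = (4 − 3) − 0 = 1, and there is no ∂_2, so H_1 = Z.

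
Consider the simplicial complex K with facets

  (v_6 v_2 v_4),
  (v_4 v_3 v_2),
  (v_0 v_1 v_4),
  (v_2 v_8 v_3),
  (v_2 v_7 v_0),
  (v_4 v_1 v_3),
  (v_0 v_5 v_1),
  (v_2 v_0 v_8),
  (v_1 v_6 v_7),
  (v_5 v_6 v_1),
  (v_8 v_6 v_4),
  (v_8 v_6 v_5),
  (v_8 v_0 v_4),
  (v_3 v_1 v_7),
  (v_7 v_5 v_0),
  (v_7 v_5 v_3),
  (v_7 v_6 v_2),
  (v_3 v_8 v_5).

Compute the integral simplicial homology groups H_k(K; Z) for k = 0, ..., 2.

K has 9 vertices, 27 edges, 18 triangles.
rank ∂_0 = 0, rank ∂_1 = 8 ⇒ b_0 = 9 − 0 − 8 = 1; all invariant factors of ∂_1 are 1 so no torsion. So H_0 ≅ Z.
rank ∂_1 = 8, rank ∂_2 = 18 ⇒ b_1 = 27 − 8 − 18 = 1; ∂_2 has invariant factor(s) [2] giving torsion. So H_1 ≅ Z ⊕ Z/2.
rank ∂_2 = 18, rank ∂_3 = 0 ⇒ b_2 = 18 − 18 − 0 = 0. So H_2 ≅ 0.

H_0 ≅ Z,  H_1 ≅ Z ⊕ Z/2,  H_2 = 0.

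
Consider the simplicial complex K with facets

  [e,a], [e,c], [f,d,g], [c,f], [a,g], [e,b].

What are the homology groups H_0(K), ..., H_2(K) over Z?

K has 7 vertices, 8 edges, 1 triangle.
rank ∂_0 = 0, rank ∂_1 = 6 ⇒ b_0 = 7 − 0 − 6 = 1; all invariant factors of ∂_1 are 1 so no torsion. So H_0 = Z.
rank ∂_1 = 6, rank ∂_2 = 1 ⇒ b_1 = 8 − 6 − 1 = 1; all invariant factors of ∂_2 are 1 so no torsion. So H_1 = Z.
rank ∂_2 = 1, rank ∂_3 = 0 ⇒ b_2 = 1 − 1 − 0 = 0. So H_2 = 0.

H_0 ≅ Z,  H_1 ≅ Z,  H_2 = 0.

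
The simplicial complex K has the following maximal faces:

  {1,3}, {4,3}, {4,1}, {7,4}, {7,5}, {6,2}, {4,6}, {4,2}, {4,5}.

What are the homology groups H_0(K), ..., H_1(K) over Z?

H_0 = Z,  H_1 = Z^3.

Fix the vertex order 1 < 2 < 3 < 4 < 5 < 6 < 7 and write every simplex with vertices in increasing order. Then dim K = 1 and the simplices of K are:

  0-simplices (7): [1], [2], [3], [4], [5], [6], [7]
  1-simplices (9): [1,3], [1,4], [2,4], [2,6], [3,4], [4,5], [4,6], [4,7], [5,7]

so the chain groups are C_0 ≅ Z^7, C_1 ≅ Z^9.

The boundary map ∂_1: C_1 → C_0 is given by ∂[p,q] = [q] − [p].
The 7×9 boundary matrix has rank 6 and Smith normal form diag(1,1,1,1,1,1).

From H_k ≅ ker(∂_k) / im(∂_{k+1}) we obtain:

  H_0: rank C_0 − rank ∂_1 = 7 − 6 = 1, and the invariant factors of ∂_1 are all 1, so H_0 ≅ Z.
  H_1: rank ker ∂_1 − rank ∂_2 = (9 − 6) − 0 = 3, and there is no ∂_2, so H_1 ≅ Z^3.

As a check, the Euler characteristic is 7 − 9 = -2, which agrees with 1 − 3 = -2.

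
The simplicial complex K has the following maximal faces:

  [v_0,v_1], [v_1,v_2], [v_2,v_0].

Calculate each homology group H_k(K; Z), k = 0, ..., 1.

H_0 = Z,  H_1 = Z.

Take the total order v_0 < v_1 < v_2 on the vertex set. Then K (dimension 1) consists of the simplices:

  0-simplices (3): [v_0], [v_1], [v_2]
  1-simplices (3): [v_0,v_1], [v_0,v_2], [v_1,v_2]

Hence C_0 ≅ Z^3, C_1 ≅ Z^3.

The boundary map ∂_1: C_1 → C_0 maps an edge to its endpoints' difference, ∂[p,q] = q − p. For instance
  ∂[v_0,v_1] = [v_1] − [v_0].
This gives a 3×3 integer matrix of rank 2; reducing to Smith normal form yields diagonal entries (1,1).

Now H_k = ker ∂_k / im ∂_{k+1}, so:

  H_0: rank C_0 − rank ∂_1 = 3 − 2 = 1, and the invariant factors of ∂_1 are all 1, so H_0 = Z.
  H_1: rank ker ∂_1 − rank ∂_2 = (3 − 2) − 0 = 1, and there is no ∂_2, so H_1 = Z.

As a check, the Euler characteristic is 3 − 3 = 0, which agrees with 1 − 1 = 0.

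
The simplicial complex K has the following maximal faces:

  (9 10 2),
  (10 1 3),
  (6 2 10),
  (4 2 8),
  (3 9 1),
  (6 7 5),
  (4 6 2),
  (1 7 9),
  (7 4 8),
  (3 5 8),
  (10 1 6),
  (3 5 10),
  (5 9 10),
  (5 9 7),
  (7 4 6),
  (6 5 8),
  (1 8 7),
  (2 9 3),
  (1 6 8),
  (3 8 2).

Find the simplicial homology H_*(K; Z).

H_0 ≅ Z,  H_1 ≅ Z ⊕ Z/2Z,  H_2 = 0.

Order the vertices as 1 < 2 < 3 < 4 < 5 < 6 < 7 < 8 < 9 < 10. Listing each simplex with vertices in this order, K has dimension 2 with simplices:

  0-simplices (10): [1], [2], [3], [4], [5], [6], [7], [8], [9], [10]
  1-simplices (30): (30 of them)
  2-simplices (20): (20 of them)

Hence C_0 ≅ Z^10, C_1 ≅ Z^30, C_2 ≅ Z^20.

Boundary ∂_1: C_1 → C_0 maps an edge to its endpoints' difference, ∂[p,q] = q − p.
As a 10×30 matrix over Z this has rank 9, with invariant factors (1,1,1,1,1,1,1,1,1).

Boundary ∂_2: C_2 → C_1 sends each 2-simplex [p,q,r] to [q,r] − [p,r] + [p,q]. For instance
  ∂[4,7,8] = [7,8] − [4,8] + [4,7],
  ∂[3,5,10] = [5,10] − [3,10] + [3,5].
The 30×20 boundary matrix has rank 20 and Smith normal form diag(1,1,1,1,1,1,1,1,1,1,1,1,1,1,1,1,1,1,1,2).

Reading off H_k = ker ∂_k / im ∂_{k+1}:

  H_0: rank C_0 − rank ∂_1 = 10 − 9 = 1, and the invariant factors of ∂_1 are all 1, so H_0 ≅ Z.
  H_1: rank ker ∂_1 − rank ∂_2 = (30 − 9) − 20 = 1, and ∂_2 has invariant factor 2 > 1, so H_1 ≅ Z ⊕ Z/2Z.
  H_2: rank ker ∂_2 − rank ∂_3 = (20 − 20) − 0 = 0, and there is no ∂_3, so H_2 ≅ 0.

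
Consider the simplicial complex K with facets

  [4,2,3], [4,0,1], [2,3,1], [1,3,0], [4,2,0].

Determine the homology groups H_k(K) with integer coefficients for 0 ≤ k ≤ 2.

H_0 ≅ Z,  H_1 ≅ Z,  H_2 = 0.

We work with the vertex ordering 0 < 1 < 2 < 3 < 4. The simplices of K, each written with vertices in increasing order, are:

  0-simplices (5): [0], [1], [2], [3], [4]
  1-simplices (10): [0,1], [0,2], [0,3], [0,4], [1,2], [1,3], [1,4], [2,3], [2,4], [3,4]
  2-simplices (5): [0,1,3], [0,1,4], [0,2,4], [1,2,3], [2,3,4]

so the chain groups are C_0 ≅ Z^5, C_1 ≅ Z^10, C_2 ≅ Z^5.

∂_1: C_1 → C_0 maps an edge to its endpoints' difference, ∂[p,q] = q − p.
This gives a 5×10 integer matrix of rank 4; reducing to Smith normal form yields diagonal entries (1,1,1,1).

∂_2: C_2 → C_1 acts by ∂[p,q,r] = [q,r] − [p,r] + [p,q]. For instance
  ∂[1,2,3] = [2,3] − [1,3] + [1,2],
  ∂[0,1,4] = [1,4] − [0,4] + [0,1].
The resulting 10×5 matrix has rank 5, and its Smith normal form has invariant factors (1,1,1,1,1).

Now H_k = ker ∂_k / im ∂_{k+1}, so:

  H_0: rank C_0 − rank ∂_1 = 5 − 4 = 1, and the invariant factors of ∂_1 are all 1, so H_0 = Z.
  H_1: rank ker ∂_1 − rank ∂_2 = (10 − 4) − 5 = 1, and the invariant factors of ∂_2 are all 1, so H_1 = Z.
  H_2: rank ker ∂_2 − rank ∂_3 = (5 − 5) − 0 = 0, and there is no ∂_3, so H_2 = 0.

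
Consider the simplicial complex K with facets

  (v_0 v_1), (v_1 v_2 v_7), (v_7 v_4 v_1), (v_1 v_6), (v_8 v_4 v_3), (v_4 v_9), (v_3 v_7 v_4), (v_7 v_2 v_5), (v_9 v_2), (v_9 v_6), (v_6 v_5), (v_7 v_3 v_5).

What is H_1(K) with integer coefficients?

Order the vertices as v_0 < v_1 < v_2 < v_3 < v_4 < v_5 < v_6 < v_7 < v_8 < v_9. Listing each simplex with vertices in this order, K has dimension 2 with simplices:

  0-simplices (10): [v_0], [v_1], [v_2], [v_3], [v_4], [v_5], [v_6], [v_7], [v_8], [v_9]
  1-simplices (18): (18 of them)
  2-simplices (6): [v_1,v_2,v_7], [v_1,v_4,v_7], [v_2,v_5,v_7], [v_3,v_4,v_7], [v_3,v_4,v_8], [v_3,v_5,v_7]

Hence C_0 ≅ Z^10, C_1 ≅ Z^18, C_2 ≅ Z^6.

The boundary map ∂_1: C_1 → C_0 sends each edge [p,q] (with p < q) to q − p. For instance
  ∂[v_0,v_1] = [v_1] − [v_0].
The resulting 10×18 matrix has rank 9, and its Smith normal form has invariant factors (1,1,1,1,1,1,1,1,1).

Boundary ∂_2: C_2 → C_1 sends each 2-simplex [p,q,r] to [q,r] − [p,r] + [p,q]. For instance
  ∂[v_3,v_4,v_7] = [v_4,v_7] − [v_3,v_7] + [v_3,v_4],
  ∂[v_1,v_2,v_7] = [v_2,v_7] − [v_1,v_7] + [v_1,v_2].
The 18×6 boundary matrix has rank 6 and Smith normal form diag(1,1,1,1,1,1).

Computing H_k = (kernel of ∂_k) / (image of ∂_{k+1}):

  H_1: rank ker ∂_1 − rank ∂_2 = (18 − 9) − 6 = 3, and the invariant factors of ∂_2 are all 1, so H_1 ≅ Z^3.

H_1 ≅ Z^3.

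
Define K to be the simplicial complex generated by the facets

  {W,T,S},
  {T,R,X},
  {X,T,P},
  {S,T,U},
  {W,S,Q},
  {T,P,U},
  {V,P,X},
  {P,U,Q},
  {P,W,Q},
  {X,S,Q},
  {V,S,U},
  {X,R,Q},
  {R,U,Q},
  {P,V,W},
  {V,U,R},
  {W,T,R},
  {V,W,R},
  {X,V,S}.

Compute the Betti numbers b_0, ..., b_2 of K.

Order the vertices as P < Q < R < S < T < U < V < W < X. Listing each simplex with vertices in this order, K has dimension 2 with simplices:

  0-simplices (9): P, Q, R, S, T, U, V, W, X
  1-simplices (27): PQ, PT, PU, PV, PW, PX, QR, QS, QU, QW, QX, RT, RU, RV, RW, RX, ST, SU, SV, SW, SX, TU, TW, TX, UV, VW, VX
  2-simplices (18): PQU, PQW, PTU, PTX, PVW, PVX, QRU, QRX, QSW, QSX, RTW, RTX, RUV, RVW, STU, STW, SUV, SVX

Hence C_0 ≅ Z^9, C_1 ≅ Z^27, C_2 ≅ Z^18.

Boundary ∂_1: C_1 → C_0 is given by ∂[p,q] = [q] − [p]. For instance
  ∂QS = S − Q.
The 9×27 boundary matrix has rank 8 and Smith normal form diag(1,1,1,1,1,1,1,1).

The boundary map ∂_2: C_2 → C_1 maps a triangle to the signed sum of its edges. For instance
  ∂QRX = RX − QX + QR,
  ∂RTW = TW − RW + RT.
As a 27×18 matrix over Z this has rank 17, with invariant factors (1,1,1,1,1,1,1,1,1,1,1,1,1,1,1,1,1).

From H_k ≅ ker(∂_k) / im(∂_{k+1}) we obtain:

  H_0: rank C_0 − rank ∂_1 = 9 − 8 = 1, and the invariant factors of ∂_1 are all 1, so H_0 ≅ Z.
  H_1: rank ker ∂_1 − rank ∂_2 = (27 − 8) − 17 = 2, and the invariant factors of ∂_2 are all 1, so H_1 ≅ Z^2.
  H_2: rank ker ∂_2 − rank ∂_3 = (18 − 17) − 0 = 1, and there is no ∂_3, so H_2 ≅ Z.

Hence the Betti numbers are b_0 = 1, b_1 = 2, b_2 = 1.

b_0 = 1, b_1 = 2, b_2 = 1.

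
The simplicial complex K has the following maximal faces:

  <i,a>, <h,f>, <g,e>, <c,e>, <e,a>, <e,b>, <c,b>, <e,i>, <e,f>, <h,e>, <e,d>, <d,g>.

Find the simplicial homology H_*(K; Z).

K has 9 vertices, 12 edges.
rank ∂_0 = 0, rank ∂_1 = 8 ⇒ b_0 = 9 − 0 − 8 = 1; all invariant factors of ∂_1 are 1 so no torsion. So H_0 = Z.
rank ∂_1 = 8, rank ∂_2 = 0 ⇒ b_1 = 12 − 8 − 0 = 4. So H_1 = Z^4.

H_0 ≅ Z,  H_1 ≅ Z^4.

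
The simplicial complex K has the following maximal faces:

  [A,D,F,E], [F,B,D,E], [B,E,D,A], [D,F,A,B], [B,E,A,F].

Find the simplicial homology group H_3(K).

H_3 ≅ Z.

K has 5 vertices, 10 edges, 10 triangles, 5 3-simplices.
rank ∂_3 = 4, rank ∂_4 = 0 ⇒ b_3 = 5 − 4 − 0 = 1. So H_3 ≅ Z.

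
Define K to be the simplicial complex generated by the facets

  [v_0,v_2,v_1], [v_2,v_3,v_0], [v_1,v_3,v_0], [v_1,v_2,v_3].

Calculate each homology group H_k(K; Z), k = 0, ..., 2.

H_0 ≅ Z,  H_1 = 0,  H_2 ≅ Z.

We work with the vertex ordering v_0 < v_1 < v_2 < v_3. The simplices of K, each written with vertices in increasing order, are:

  0-simplices (4): [v_0], [v_1], [v_2], [v_3]
  1-simplices (6): [v_0,v_1], [v_0,v_2], [v_0,v_3], [v_1,v_2], [v_1,v_3], [v_2,v_3]
  2-simplices (4): [v_0,v_1,v_2], [v_0,v_1,v_3], [v_0,v_2,v_3], [v_1,v_2,v_3]

giving chain groups C_0 ≅ Z^4, C_1 ≅ Z^6, C_2 ≅ Z^4.

∂_1: C_1 → C_0 maps an edge to its endpoints' difference, ∂[p,q] = q − p.
The 4×6 boundary matrix has rank 3 and Smith normal form diag(1,1,1).

The boundary map ∂_2: C_2 → C_1 acts by ∂[p,q,r] = [q,r] − [p,r] + [p,q]. For instance
  ∂[v_0,v_2,v_3] = [v_2,v_3] − [v_0,v_3] + [v_0,v_2],
  ∂[v_1,v_2,v_3] = [v_2,v_3] − [v_1,v_3] + [v_1,v_2].
The 6×4 boundary matrix has rank 3 and Smith normal form diag(1,1,1).

Reading off H_k = ker ∂_k / im ∂_{k+1}:

  H_0: rank C_0 − rank ∂_1 = 4 − 3 = 1, and the invariant factors of ∂_1 are all 1, so H_0 ≅ Z.
  H_1: rank ker ∂_1 − rank ∂_2 = (6 − 3) − 3 = 0, and the invariant factors of ∂_2 are all 1, so H_1 ≅ 0.
  H_2: rank ker ∂_2 − rank ∂_3 = (4 − 3) − 0 = 1, and there is no ∂_3, so H_2 ≅ Z.

As a check, the Euler characteristic is 4 − 6 + 4 = 2, which agrees with 1 − 0 + 1 = 2.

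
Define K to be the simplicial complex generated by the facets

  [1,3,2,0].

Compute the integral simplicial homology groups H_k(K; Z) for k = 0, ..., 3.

K has 4 vertices, 6 edges, 4 triangles, 1 3-simplex.
rank ∂_0 = 0, rank ∂_1 = 3 ⇒ b_0 = 4 − 0 − 3 = 1; all invariant factors of ∂_1 are 1 so no torsion. So H_0 ≅ Z.
rank ∂_1 = 3, rank ∂_2 = 3 ⇒ b_1 = 6 − 3 − 3 = 0; all invariant factors of ∂_2 are 1 so no torsion. So H_1 ≅ 0.
rank ∂_2 = 3, rank ∂_3 = 1 ⇒ b_2 = 4 − 3 − 1 = 0; all invariant factors of ∂_3 are 1 so no torsion. So H_2 ≅ 0.
rank ∂_3 = 1, rank ∂_4 = 0 ⇒ b_3 = 1 − 1 − 0 = 0. So H_3 ≅ 0.

H_0 ≅ Z,  H_1 = 0,  H_2 = 0,  H_3 = 0.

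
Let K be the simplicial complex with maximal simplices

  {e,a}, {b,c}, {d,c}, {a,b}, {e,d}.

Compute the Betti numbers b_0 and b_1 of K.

We work with the vertex ordering a < b < c < d < e. The simplices of K, each written with vertices in increasing order, are:

  0-simplices (5): a, b, c, d, e
  1-simplices (5): ab, ae, bc, cd, de

so the chain groups are C_0 ≅ Z^5, C_1 ≅ Z^5.

∂_1: C_1 → C_0 maps an edge to its endpoints' difference, ∂[p,q] = q − p. For instance
  ∂de = e − d.
The resulting 5×5 matrix has rank 4, and its Smith normal form has invariant factors (1,1,1,1).

Now H_k = ker ∂_k / im ∂_{k+1}, so:

  H_0: rank C_0 − rank ∂_1 = 5 − 4 = 1, and the invariant factors of ∂_1 are all 1, so H_0 = Z.
  H_1: rank ker ∂_1 − rank ∂_2 = (5 − 4) − 0 = 1, and there is no ∂_2, so H_1 = Z.

Hence the Betti numbers are b_0 = 1, b_1 = 1.

b_0 = 1, b_1 = 1.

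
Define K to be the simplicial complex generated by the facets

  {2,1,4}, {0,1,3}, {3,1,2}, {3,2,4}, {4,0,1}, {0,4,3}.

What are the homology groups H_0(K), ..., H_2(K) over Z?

H_0 ≅ Z,  H_1 = 0,  H_2 ≅ Z.

We work with the vertex ordering 0 < 1 < 2 < 3 < 4. The simplices of K, each written with vertices in increasing order, are:

  0-simplices (5): [0], [1], [2], [3], [4]
  1-simplices (9): [0,1], [0,3], [0,4], [1,2], [1,3], [1,4], [2,3], [2,4], [3,4]
  2-simplices (6): [0,1,3], [0,1,4], [0,3,4], [1,2,3], [1,2,4], [2,3,4]

giving chain groups C_0 ≅ Z^5, C_1 ≅ Z^9, C_2 ≅ Z^6.

Boundary ∂_1: C_1 → C_0 sends each edge [p,q] (with p < q) to q − p.
The resulting 5×9 matrix has rank 4, and its Smith normal form has invariant factors (1,1,1,1).

The boundary map ∂_2: C_2 → C_1 maps a triangle to the signed sum of its edges. For instance
  ∂[0,3,4] = [3,4] − [0,4] + [0,3],
  ∂[0,1,4] = [1,4] − [0,4] + [0,1].
This gives a 9×6 integer matrix of rank 5; reducing to Smith normal form yields diagonal entries (1,1,1,1,1).

Now H_k = ker ∂_k / im ∂_{k+1}, so:

  H_0: rank C_0 − rank ∂_1 = 5 − 4 = 1, and the invariant factors of ∂_1 are all 1, so H_0 = Z.
  H_1: rank ker ∂_1 − rank ∂_2 = (9 − 4) − 5 = 0, and the invariant factors of ∂_2 are all 1, so H_1 = 0.
  H_2: rank ker ∂_2 − rank ∂_3 = (6 − 5) − 0 = 1, and there is no ∂_3, so H_2 = Z.

As a check, the Euler characteristic is 5 − 9 + 6 = 2, which agrees with 1 − 0 + 1 = 2.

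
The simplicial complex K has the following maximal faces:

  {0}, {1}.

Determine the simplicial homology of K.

K has 2 vertices.
rank ∂_0 = 0, rank ∂_1 = 0 ⇒ b_0 = 2 − 0 − 0 = 2. So H_0 ≅ Z^2.

H_0 = Z^2.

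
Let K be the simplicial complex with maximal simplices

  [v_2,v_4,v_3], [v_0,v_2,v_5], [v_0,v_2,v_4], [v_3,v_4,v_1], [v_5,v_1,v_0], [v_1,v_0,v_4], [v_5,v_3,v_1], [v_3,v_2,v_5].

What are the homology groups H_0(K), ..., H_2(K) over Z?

Take the total order v_0 < v_1 < v_2 < v_3 < v_4 < v_5 on the vertex set. Then K (dimension 2) consists of the simplices:

  0-simplices (6): [v_0], [v_1], [v_2], [v_3], [v_4], [v_5]
  1-simplices (12): [v_0,v_1], [v_0,v_2], [v_0,v_4], [v_0,v_5], [v_1,v_3], [v_1,v_4], [v_1,v_5], [v_2,v_3], [v_2,v_4], [v_2,v_5], [v_3,v_4], [v_3,v_5]
  2-simplices (8): [v_0,v_1,v_4], [v_0,v_1,v_5], [v_0,v_2,v_4], [v_0,v_2,v_5], [v_1,v_3,v_4], [v_1,v_3,v_5], [v_2,v_3,v_4], [v_2,v_3,v_5]

giving chain groups C_0 ≅ Z^6, C_1 ≅ Z^12, C_2 ≅ Z^8.

Boundary ∂_1: C_1 → C_0 sends each edge [p,q] (with p < q) to q − p. For instance
  ∂[v_2,v_3] = [v_3] − [v_2].
As a 6×12 matrix over Z this has rank 5, with invariant factors (1,1,1,1,1).

Boundary ∂_2: C_2 → C_1 maps a triangle to the signed sum of its edges. For instance
  ∂[v_0,v_1,v_5] = [v_1,v_5] − [v_0,v_5] + [v_0,v_1],
  ∂[v_2,v_3,v_4] = [v_3,v_4] − [v_2,v_4] + [v_2,v_3].
This gives a 12×8 integer matrix of rank 7; reducing to Smith normal form yields diagonal entries (1,1,1,1,1,1,1).

Now H_k = ker ∂_k / im ∂_{k+1}, so:

  H_0: rank C_0 − rank ∂_1 = 6 − 5 = 1, and the invariant factors of ∂_1 are all 1, so H_0 = Z.
  H_1: rank ker ∂_1 − rank ∂_2 = (12 − 5) − 7 = 0, and the invariant factors of ∂_2 are all 1, so H_1 = 0.
  H_2: rank ker ∂_2 − rank ∂_3 = (8 − 7) − 0 = 1, and there is no ∂_3, so H_2 = Z.

As a check, the Euler characteristic is 6 − 12 + 8 = 2, which agrees with 1 − 0 + 1 = 2.
(K is a triangulation of the 2-sphere S^2.)

H_0 ≅ Z,  H_1 = 0,  H_2 ≅ Z.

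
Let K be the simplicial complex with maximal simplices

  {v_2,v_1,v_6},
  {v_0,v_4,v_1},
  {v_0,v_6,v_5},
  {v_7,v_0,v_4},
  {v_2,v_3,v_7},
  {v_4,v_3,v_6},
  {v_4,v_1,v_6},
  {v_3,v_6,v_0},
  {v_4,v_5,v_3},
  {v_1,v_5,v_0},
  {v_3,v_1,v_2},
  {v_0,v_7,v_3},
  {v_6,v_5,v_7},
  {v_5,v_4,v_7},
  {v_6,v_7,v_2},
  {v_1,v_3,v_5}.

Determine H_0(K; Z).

H_0 ≅ Z.

Order the vertices as v_0 < v_1 < v_2 < v_3 < v_4 < v_5 < v_6 < v_7. Listing each simplex with vertices in this order, K has dimension 2 with simplices:

  0-simplices (8): [v_0], [v_1], [v_2], [v_3], [v_4], [v_5], [v_6], [v_7]
  1-simplices (24): (24 of them)
  2-simplices (16): (16 of them)

giving chain groups C_0 ≅ Z^8, C_1 ≅ Z^24, C_2 ≅ Z^16.

∂_1: C_1 → C_0 is given by ∂[p,q] = [q] − [p]. For instance
  ∂[v_4,v_5] = [v_5] − [v_4].
As a 8×24 matrix over Z this has rank 7, with invariant factors (1,1,1,1,1,1,1).

The boundary map ∂_2: C_2 → C_1 sends each 2-simplex [p,q,r] to [q,r] − [p,r] + [p,q]. For instance
  ∂[v_3,v_4,v_6] = [v_4,v_6] − [v_3,v_6] + [v_3,v_4],
  ∂[v_2,v_6,v_7] = [v_6,v_7] − [v_2,v_7] + [v_2,v_6].
This gives a 24×16 integer matrix of rank 15; reducing to Smith normal form yields diagonal entries (1,1,1,1,1,1,1,1,1,1,1,1,1,1,1).

Now H_k = ker ∂_k / im ∂_{k+1}, so:

  H_0: rank C_0 − rank ∂_1 = 8 − 7 = 1, and the invariant factors of ∂_1 are all 1, so H_0 ≅ Z.

(K is a triangulation of the torus T^2.)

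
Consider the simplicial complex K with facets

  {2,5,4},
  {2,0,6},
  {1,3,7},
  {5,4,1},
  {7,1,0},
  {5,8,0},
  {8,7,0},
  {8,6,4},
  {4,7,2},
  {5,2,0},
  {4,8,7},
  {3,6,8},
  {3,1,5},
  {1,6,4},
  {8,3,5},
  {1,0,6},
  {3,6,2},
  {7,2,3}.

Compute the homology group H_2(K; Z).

K has 9 vertices, 27 edges, 18 triangles.
rank ∂_2 = 17, rank ∂_3 = 0 ⇒ b_2 = 18 − 17 − 0 = 1. So H_2 ≅ Z.

H_2 ≅ Z.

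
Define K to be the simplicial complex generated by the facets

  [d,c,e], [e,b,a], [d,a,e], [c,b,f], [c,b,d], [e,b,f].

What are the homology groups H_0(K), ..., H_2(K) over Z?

K has 6 vertices, 12 edges, 6 triangles.
rank ∂_0 = 0, rank ∂_1 = 5 ⇒ b_0 = 6 − 0 − 5 = 1; all invariant factors of ∂_1 are 1 so no torsion. So H_0 = Z.
rank ∂_1 = 5, rank ∂_2 = 6 ⇒ b_1 = 12 − 5 − 6 = 1; all invariant factors of ∂_2 are 1 so no torsion. So H_1 = Z.
rank ∂_2 = 6, rank ∂_3 = 0 ⇒ b_2 = 6 − 6 − 0 = 0. So H_2 = 0.

H_0 ≅ Z,  H_1 ≅ Z,  H_2 = 0.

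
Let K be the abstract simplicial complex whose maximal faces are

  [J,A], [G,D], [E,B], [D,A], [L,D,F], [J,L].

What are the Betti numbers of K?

b_0 = 2, b_1 = 1, b_2 = 0.

Fix the vertex order A < B < D < E < F < G < J < L and write every simplex with vertices in increasing order. Then dim K = 2 and the simplices of K are:

  0-simplices (8): A, B, D, E, F, G, J, L
  1-simplices (8): AD, AJ, BE, DF, DG, DL, FL, JL
  2-simplices (1): DFL

so the chain groups are C_0 ≅ Z^8, C_1 ≅ Z^8, C_2 ≅ Z^1.

The boundary map ∂_1: C_1 → C_0 sends each edge [p,q] (with p < q) to q − p. For instance
  ∂DL = L − D.
The 8×8 boundary matrix has rank 6 and Smith normal form diag(1,1,1,1,1,1).

Boundary ∂_2: C_2 → C_1 maps a triangle to the signed sum of its edges. For instance
  ∂DFL = FL − DL + DF.
As a 8×1 matrix over Z this has rank 1, with invariant factors (1).

From H_k ≅ ker(∂_k) / im(∂_{k+1}) we obtain:

  H_0: rank C_0 − rank ∂_1 = 8 − 6 = 2, and the invariant factors of ∂_1 are all 1, so H_0 ≅ Z^2.
  H_1: rank ker ∂_1 − rank ∂_2 = (8 − 6) − 1 = 1, and the invariant factors of ∂_2 are all 1, so H_1 ≅ Z.
  H_2: rank ker ∂_2 − rank ∂_3 = (1 − 1) − 0 = 0, and there is no ∂_3, so H_2 ≅ 0.

Hence the Betti numbers are b_0 = 2, b_1 = 1, b_2 = 0.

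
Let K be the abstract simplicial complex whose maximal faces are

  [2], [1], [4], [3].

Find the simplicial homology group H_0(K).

Order the vertices as 1 < 2 < 3 < 4. Listing each simplex with vertices in this order, K has dimension 0 with simplices:

  0-simplices (4): [1], [2], [3], [4]

Hence C_0 ≅ Z^4.

Computing H_k = (kernel of ∂_k) / (image of ∂_{k+1}):

  H_0: rank C_0 − rank ∂_1 = 4 − 0 = 4, and there is no ∂_1, so H_0 ≅ Z^4.

H_0 = Z^4.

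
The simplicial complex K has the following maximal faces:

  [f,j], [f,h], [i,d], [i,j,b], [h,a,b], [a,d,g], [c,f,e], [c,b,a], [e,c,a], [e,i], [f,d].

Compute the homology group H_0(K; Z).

We work with the vertex ordering a < b < c < d < e < f < g < h < i < j. The simplices of K, each written with vertices in increasing order, are:

  0-simplices (10): a, b, c, d, e, f, g, h, i, j
  1-simplices (20): ab, ac, ad, ae, ag, ah, bc, bh, bi, bj, ce, cf, df, dg, di, ef, ei, fh, fj, ij
  2-simplices (6): abc, abh, ace, adg, bij, cef

giving chain groups C_0 ≅ Z^10, C_1 ≅ Z^20, C_2 ≅ Z^6.

Boundary ∂_1: C_1 → C_0 maps an edge to its endpoints' difference, ∂[p,q] = q − p.
This gives a 10×20 integer matrix of rank 9; reducing to Smith normal form yields diagonal entries (1,1,1,1,1,1,1,1,1).

∂_2: C_2 → C_1 maps a triangle to the signed sum of its edges. For instance
  ∂ace = ce − ae + ac,
  ∂abc = bc − ac + ab.
The resulting 20×6 matrix has rank 6, and its Smith normal form has invariant factors (1,1,1,1,1,1).

Now H_k = ker ∂_k / im ∂_{k+1}, so:

  H_0: rank C_0 − rank ∂_1 = 10 − 9 = 1, and the invariant factors of ∂_1 are all 1, so H_0 ≅ Z.

H_0 = Z.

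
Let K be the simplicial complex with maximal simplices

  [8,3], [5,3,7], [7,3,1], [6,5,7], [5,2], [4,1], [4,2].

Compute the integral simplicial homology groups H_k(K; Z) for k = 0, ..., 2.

H_0 ≅ Z,  H_1 ≅ Z,  H_2 = 0.

Take the total order 1 < 2 < 3 < 4 < 5 < 6 < 7 < 8 on the vertex set. Then K (dimension 2) consists of the simplices:

  0-simplices (8): [1], [2], [3], [4], [5], [6], [7], [8]
  1-simplices (11): [1,3], [1,4], [1,7], [2,4], [2,5], [3,5], [3,7], [3,8], [5,6], [5,7], [6,7]
  2-simplices (3): [1,3,7], [3,5,7], [5,6,7]

so the chain groups are C_0 ≅ Z^8, C_1 ≅ Z^11, C_2 ≅ Z^3.

Boundary ∂_1: C_1 → C_0 sends each edge [p,q] (with p < q) to q − p. For instance
  ∂[2,4] = [4] − [2].
The 8×11 boundary matrix has rank 7 and Smith normal form diag(1,1,1,1,1,1,1).

∂_2: C_2 → C_1 acts by ∂[p,q,r] = [q,r] − [p,r] + [p,q]. For instance
  ∂[3,5,7] = [5,7] − [3,7] + [3,5],
  ∂[1,3,7] = [3,7] − [1,7] + [1,3].
This gives a 11×3 integer matrix of rank 3; reducing to Smith normal form yields diagonal entries (1,1,1).

Now H_k = ker ∂_k / im ∂_{k+1}, so:

  H_0: rank C_0 − rank ∂_1 = 8 − 7 = 1, and the invariant factors of ∂_1 are all 1, so H_0 ≅ Z.
  H_1: rank ker ∂_1 − rank ∂_2 = (11 − 7) − 3 = 1, and the invariant factors of ∂_2 are all 1, so H_1 ≅ Z.
  H_2: rank ker ∂_2 − rank ∂_3 = (3 − 3) − 0 = 0, and there is no ∂_3, so H_2 ≅ 0.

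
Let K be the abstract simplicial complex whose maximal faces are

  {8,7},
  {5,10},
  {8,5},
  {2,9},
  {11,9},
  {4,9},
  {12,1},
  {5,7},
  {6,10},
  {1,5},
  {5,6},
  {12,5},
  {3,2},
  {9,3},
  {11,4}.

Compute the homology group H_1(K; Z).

H_1 ≅ Z^5.

Take the total order 1 < 2 < 3 < 4 < 5 < 6 < 7 < 8 < 9 < 10 < 11 < 12 on the vertex set. Then K (dimension 1) consists of the simplices:

  0-simplices (12): [1], [2], [3], [4], [5], [6], [7], [8], [9], [10], [11], [12]
  1-simplices (15): [1,5], [1,12], [2,3], [2,9], [3,9], [4,9], [4,11], [5,6], [5,7], [5,8], [5,10], [5,12], [6,10], [7,8], [9,11]

Hence C_0 ≅ Z^12, C_1 ≅ Z^15.

The boundary map ∂_1: C_1 → C_0 sends each edge [p,q] (with p < q) to q − p. For instance
  ∂[6,10] = [10] − [6].
The resulting 12×15 matrix has rank 10, and its Smith normal form has invariant factors (1,1,1,1,1,1,1,1,1,1).

Computing H_k = (kernel of ∂_k) / (image of ∂_{k+1}):

  H_1: rank ker ∂_1 − rank ∂_2 = (15 − 10) − 0 = 5, and there is no ∂_2, so H_1 ≅ Z^5.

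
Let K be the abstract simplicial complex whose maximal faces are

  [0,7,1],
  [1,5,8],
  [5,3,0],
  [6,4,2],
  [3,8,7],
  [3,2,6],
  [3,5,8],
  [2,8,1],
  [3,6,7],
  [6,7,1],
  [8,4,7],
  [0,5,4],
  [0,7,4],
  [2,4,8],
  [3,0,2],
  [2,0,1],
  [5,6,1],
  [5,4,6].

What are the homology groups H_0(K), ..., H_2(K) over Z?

H_0 = Z,  H_1 = Z^2,  H_2 = Z.

We work with the vertex ordering 0 < 1 < 2 < 3 < 4 < 5 < 6 < 7 < 8. The simplices of K, each written with vertices in increasing order, are:

  0-simplices (9): [0], [1], [2], [3], [4], [5], [6], [7], [8]
  1-simplices (27): (27 of them)
  2-simplices (18): [0,1,2], [0,1,7], [0,2,3], [0,3,5], [0,4,5], [0,4,7], [1,2,8], [1,5,6], [1,5,8], [1,6,7], [2,3,6], [2,4,6], [2,4,8], [3,5,8], [3,6,7], [3,7,8], [4,5,6], [4,7,8]

Hence C_0 ≅ Z^9, C_1 ≅ Z^27, C_2 ≅ Z^18.

The boundary map ∂_1: C_1 → C_0 maps an edge to its endpoints' difference, ∂[p,q] = q − p. For instance
  ∂[6,7] = [7] − [6].
The 9×27 boundary matrix has rank 8 and Smith normal form diag(1,1,1,1,1,1,1,1).

Boundary ∂_2: C_2 → C_1 acts by ∂[p,q,r] = [q,r] − [p,r] + [p,q]. For instance
  ∂[2,3,6] = [3,6] − [2,6] + [2,3],
  ∂[1,5,6] = [5,6] − [1,6] + [1,5].
The resulting 27×18 matrix has rank 17, and its Smith normal form has invariant factors (1,1,1,1,1,1,1,1,1,1,1,1,1,1,1,1,1).

Reading off H_k = ker ∂_k / im ∂_{k+1}:

  H_0: rank C_0 − rank ∂_1 = 9 − 8 = 1, and the invariant factors of ∂_1 are all 1, so H_0 = Z.
  H_1: rank ker ∂_1 − rank ∂_2 = (27 − 8) − 17 = 2, and the invariant factors of ∂_2 are all 1, so H_1 = Z^2.
  H_2: rank ker ∂_2 − rank ∂_3 = (18 − 17) − 0 = 1, and there is no ∂_3, so H_2 = Z.

As a check, the Euler characteristic is 9 − 27 + 18 = 0, which agrees with 1 − 2 + 1 = 0.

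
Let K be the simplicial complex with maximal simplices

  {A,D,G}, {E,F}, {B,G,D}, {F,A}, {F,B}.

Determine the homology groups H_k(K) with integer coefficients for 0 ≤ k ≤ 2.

H_0 ≅ Z,  H_1 ≅ Z,  H_2 = 0.

Fix the vertex order A < B < D < E < F < G and write every simplex with vertices in increasing order. Then dim K = 2 and the simplices of K are:

  0-simplices (6): A, B, D, E, F, G
  1-simplices (8): AD, AF, AG, BD, BF, BG, DG, EF
  2-simplices (2): ADG, BDG

so the chain groups are C_0 ≅ Z^6, C_1 ≅ Z^8, C_2 ≅ Z^2.

The boundary map ∂_1: C_1 → C_0 sends each edge [p,q] (with p < q) to q − p. For instance
  ∂DG = G − D.
This gives a 6×8 integer matrix of rank 5; reducing to Smith normal form yields diagonal entries (1,1,1,1,1).

The boundary map ∂_2: C_2 → C_1 acts by ∂[p,q,r] = [q,r] − [p,r] + [p,q]. For instance
  ∂BDG = DG − BG + BD,
  ∂ADG = DG − AG + AD.
As a 8×2 matrix over Z this has rank 2, with invariant factors (1,1).

From H_k ≅ ker(∂_k) / im(∂_{k+1}) we obtain:

  H_0: rank C_0 − rank ∂_1 = 6 − 5 = 1, and the invariant factors of ∂_1 are all 1, so H_0 = Z.
  H_1: rank ker ∂_1 − rank ∂_2 = (8 − 5) − 2 = 1, and the invariant factors of ∂_2 are all 1, so H_1 = Z.
  H_2: rank ker ∂_2 − rank ∂_3 = (2 − 2) − 0 = 0, and there is no ∂_3, so H_2 = 0.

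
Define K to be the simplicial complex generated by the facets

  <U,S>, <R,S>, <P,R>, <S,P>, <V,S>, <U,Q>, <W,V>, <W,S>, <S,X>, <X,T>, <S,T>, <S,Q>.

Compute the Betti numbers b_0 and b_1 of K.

Take the total order P < Q < R < S < T < U < V < W < X on the vertex set. Then K (dimension 1) consists of the simplices:

  0-simplices (9): P, Q, R, S, T, U, V, W, X
  1-simplices (12): PR, PS, QS, QU, RS, ST, SU, SV, SW, SX, TX, VW

Hence C_0 ≅ Z^9, C_1 ≅ Z^12.

The boundary map ∂_1: C_1 → C_0 is given by ∂[p,q] = [q] − [p]. For instance
  ∂RS = S − R.
The resulting 9×12 matrix has rank 8, and its Smith normal form has invariant factors (1,1,1,1,1,1,1,1).

Reading off H_k = ker ∂_k / im ∂_{k+1}:

  H_0: rank C_0 − rank ∂_1 = 9 − 8 = 1, and the invariant factors of ∂_1 are all 1, so H_0 ≅ Z.
  H_1: rank ker ∂_1 − rank ∂_2 = (12 − 8) − 0 = 4, and there is no ∂_2, so H_1 ≅ Z^4.

Hence the Betti numbers are b_0 = 1, b_1 = 4.

b_0 = 1, b_1 = 4.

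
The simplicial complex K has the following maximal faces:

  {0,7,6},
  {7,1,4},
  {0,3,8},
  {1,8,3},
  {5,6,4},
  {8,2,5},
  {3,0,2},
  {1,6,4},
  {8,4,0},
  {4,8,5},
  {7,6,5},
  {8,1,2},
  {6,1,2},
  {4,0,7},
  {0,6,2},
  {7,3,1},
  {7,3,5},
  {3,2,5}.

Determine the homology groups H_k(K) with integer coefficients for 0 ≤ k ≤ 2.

H_0 = Z,  H_1 = Z ⊕ Z/2,  H_2 = 0.

Order the vertices as 0 < 1 < 2 < 3 < 4 < 5 < 6 < 7 < 8. Listing each simplex with vertices in this order, K has dimension 2 with simplices:

  0-simplices (9): [0], [1], [2], [3], [4], [5], [6], [7], [8]
  1-simplices (27): (27 of them)
  2-simplices (18): [0,2,3], [0,2,6], [0,3,8], [0,4,7], [0,4,8], [0,6,7], [1,2,6], [1,2,8], [1,3,7], [1,3,8], [1,4,6], [1,4,7], [2,3,5], [2,5,8], [3,5,7], [4,5,6], [4,5,8], [5,6,7]

giving chain groups C_0 ≅ Z^9, C_1 ≅ Z^27, C_2 ≅ Z^18.

∂_1: C_1 → C_0 maps an edge to its endpoints' difference, ∂[p,q] = q − p. For instance
  ∂[0,3] = [3] − [0].
This gives a 9×27 integer matrix of rank 8; reducing to Smith normal form yields diagonal entries (1,1,1,1,1,1,1,1).

The boundary map ∂_2: C_2 → C_1 acts by ∂[p,q,r] = [q,r] − [p,r] + [p,q]. For instance
  ∂[4,5,6] = [5,6] − [4,6] + [4,5],
  ∂[1,3,8] = [3,8] − [1,8] + [1,3].
As a 27×18 matrix over Z this has rank 18, with invariant factors (1,1,1,1,1,1,1,1,1,1,1,1,1,1,1,1,1,2).

From H_k ≅ ker(∂_k) / im(∂_{k+1}) we obtain:

  H_0: rank C_0 − rank ∂_1 = 9 − 8 = 1, and the invariant factors of ∂_1 are all 1, so H_0 = Z.
  H_1: rank ker ∂_1 − rank ∂_2 = (27 − 8) − 18 = 1, and ∂_2 has invariant factor 2 > 1, so H_1 = Z ⊕ Z/2.
  H_2: rank ker ∂_2 − rank ∂_3 = (18 − 18) − 0 = 0, and there is no ∂_3, so H_2 = 0.

As a check, the Euler characteristic is 9 − 27 + 18 = 0, which agrees with 1 − 1 + 0 = 0.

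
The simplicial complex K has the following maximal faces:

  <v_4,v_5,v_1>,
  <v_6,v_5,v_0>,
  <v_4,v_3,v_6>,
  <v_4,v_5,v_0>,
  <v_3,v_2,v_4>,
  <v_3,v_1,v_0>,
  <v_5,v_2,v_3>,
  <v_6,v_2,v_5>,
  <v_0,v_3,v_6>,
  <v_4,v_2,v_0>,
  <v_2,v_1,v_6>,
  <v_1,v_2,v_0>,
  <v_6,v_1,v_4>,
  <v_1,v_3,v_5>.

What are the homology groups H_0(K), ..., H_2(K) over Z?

H_0 ≅ Z,  H_1 ≅ Z^2,  H_2 ≅ Z.

Fix the vertex order v_0 < v_1 < v_2 < v_3 < v_4 < v_5 < v_6 and write every simplex with vertices in increasing order. Then dim K = 2 and the simplices of K are:

  0-simplices (7): [v_0], [v_1], [v_2], [v_3], [v_4], [v_5], [v_6]
  1-simplices (21): (21 of them)
  2-simplices (14): (14 of them)

so the chain groups are C_0 ≅ Z^7, C_1 ≅ Z^21, C_2 ≅ Z^14.

Boundary ∂_1: C_1 → C_0 sends each edge [p,q] (with p < q) to q − p.
This gives a 7×21 integer matrix of rank 6; reducing to Smith normal form yields diagonal entries (1,1,1,1,1,1).

∂_2: C_2 → C_1 maps a triangle to the signed sum of its edges. For instance
  ∂[v_0,v_3,v_6] = [v_3,v_6] − [v_0,v_6] + [v_0,v_3],
  ∂[v_1,v_3,v_5] = [v_3,v_5] − [v_1,v_5] + [v_1,v_3].
The 21×14 boundary matrix has rank 13 and Smith normal form diag(1,1,1,1,1,1,1,1,1,1,1,1,1).

Now H_k = ker ∂_k / im ∂_{k+1}, so:

  H_0: rank C_0 − rank ∂_1 = 7 − 6 = 1, and the invariant factors of ∂_1 are all 1, so H_0 = Z.
  H_1: rank ker ∂_1 − rank ∂_2 = (21 − 6) − 13 = 2, and the invariant factors of ∂_2 are all 1, so H_1 = Z^2.
  H_2: rank ker ∂_2 − rank ∂_3 = (14 − 13) − 0 = 1, and there is no ∂_3, so H_2 = Z.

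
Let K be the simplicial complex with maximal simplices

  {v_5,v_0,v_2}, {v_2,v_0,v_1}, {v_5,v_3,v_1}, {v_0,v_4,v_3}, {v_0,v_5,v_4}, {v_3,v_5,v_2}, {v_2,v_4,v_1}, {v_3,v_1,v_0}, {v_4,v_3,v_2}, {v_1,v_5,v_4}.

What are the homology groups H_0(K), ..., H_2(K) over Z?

H_0 = Z,  H_1 = Z/2,  H_2 = 0.

We work with the vertex ordering v_0 < v_1 < v_2 < v_3 < v_4 < v_5. The simplices of K, each written with vertices in increasing order, are:

  0-simplices (6): [v_0], [v_1], [v_2], [v_3], [v_4], [v_5]
  1-simplices (15): (15 of them)
  2-simplices (10): [v_0,v_1,v_2], [v_0,v_1,v_3], [v_0,v_2,v_5], [v_0,v_3,v_4], [v_0,v_4,v_5], [v_1,v_2,v_4], [v_1,v_3,v_5], [v_1,v_4,v_5], [v_2,v_3,v_4], [v_2,v_3,v_5]

giving chain groups C_0 ≅ Z^6, C_1 ≅ Z^15, C_2 ≅ Z^10.

The boundary map ∂_1: C_1 → C_0 is given by ∂[p,q] = [q] − [p]. For instance
  ∂[v_1,v_2] = [v_2] − [v_1].
The resulting 6×15 matrix has rank 5, and its Smith normal form has invariant factors (1,1,1,1,1).

∂_2: C_2 → C_1 sends each 2-simplex [p,q,r] to [q,r] − [p,r] + [p,q]. For instance
  ∂[v_0,v_1,v_3] = [v_1,v_3] − [v_0,v_3] + [v_0,v_1],
  ∂[v_1,v_4,v_5] = [v_4,v_5] − [v_1,v_5] + [v_1,v_4].
The resulting 15×10 matrix has rank 10, and its Smith normal form has invariant factors (1,1,1,1,1,1,1,1,1,2).

Now H_k = ker ∂_k / im ∂_{k+1}, so:

  H_0: rank C_0 − rank ∂_1 = 6 − 5 = 1, and the invariant factors of ∂_1 are all 1, so H_0 ≅ Z.
  H_1: rank ker ∂_1 − rank ∂_2 = (15 − 5) − 10 = 0, and ∂_2 has invariant factor 2 > 1, so H_1 ≅ Z/2.
  H_2: rank ker ∂_2 − rank ∂_3 = (10 − 10) − 0 = 0, and there is no ∂_3, so H_2 ≅ 0.

As a check, the Euler characteristic is 6 − 15 + 10 = 1, which agrees with 1 − 0 + 0 = 1.
(K is a triangulation of the real projective plane RP^2.)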